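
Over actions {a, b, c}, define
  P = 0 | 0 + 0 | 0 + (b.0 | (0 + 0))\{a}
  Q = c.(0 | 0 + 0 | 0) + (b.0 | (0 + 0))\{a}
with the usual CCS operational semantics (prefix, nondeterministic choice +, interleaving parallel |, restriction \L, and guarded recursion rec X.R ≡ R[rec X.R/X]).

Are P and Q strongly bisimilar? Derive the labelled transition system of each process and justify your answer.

NO

P's transition system — 2 states:
  s0 = 0 | 0 + 0 | 0 + (b.0 | (0 + 0))\{a} | =b=> s1
  s1 = (0 | (0 + 0))\{a} | ·
Q's transition system — 3 states:
  t0 = c.(0 | 0 + 0 | 0) + (b.0 | (0 + 0))\{a} | =b=> t1, =c=> t2
  t1 = (0 | (0 + 0))\{a} | ·
  t2 = 0 | 0 + 0 | 0 | ·
Bisimilarity quotient blocks:
  B0 = {s0}
  B1 = {s1, t1, t2}
  B2 = {t0}
s0 ∈ B0, t0 ∈ B2 → different blocks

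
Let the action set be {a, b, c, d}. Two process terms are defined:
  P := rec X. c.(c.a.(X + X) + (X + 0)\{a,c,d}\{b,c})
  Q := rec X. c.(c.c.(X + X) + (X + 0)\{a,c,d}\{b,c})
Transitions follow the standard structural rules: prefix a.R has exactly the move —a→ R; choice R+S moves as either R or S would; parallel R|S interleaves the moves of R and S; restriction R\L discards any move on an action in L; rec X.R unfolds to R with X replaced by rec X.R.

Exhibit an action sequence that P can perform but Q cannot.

cca

LTS(P): 4 reachable states
  s0 = rec X. c.(c.a.(X + X) + (X + 0)\{a,c,d}\{b,c}) | ··c··> s1
  s1 = c.a.((rec X. c.(c.a.(X + X) + (X + 0)\{a,c,d}\{b,c})) + (rec X. c.(c.a.(X + X) + (X + 0)\{a,c,d}\{b,c}))) + ((rec X. c.(c.a.(X + X) + (X + 0)\{a,c,d}\{b,c})) + 0)\{a,c,d}\{b,c} | ··c··> s2
  s2 = a.((rec X. c.(c.a.(X + X) + (X + 0)\{a,c,d}\{b,c})) + (rec X. c.(c.a.(X + X) + (X + 0)\{a,c,d}\{b,c}))) | ··a··> s3
  s3 = (rec X. c.(c.a.(X + X) + (X + 0)\{a,c,d}\{b,c})) + (rec X. c.(c.a.(X + X) + (X + 0)\{a,c,d}\{b,c})) | ··c··> s1
LTS(Q): 4 reachable states
  t0 = rec X. c.(c.c.(X + X) + (X + 0)\{a,c,d}\{b,c}) | ··c··> t1
  t1 = c.c.((rec X. c.(c.c.(X + X) + (X + 0)\{a,c,d}\{b,c})) + (rec X. c.(c.c.(X + X) + (X + 0)\{a,c,d}\{b,c}))) + ((rec X. c.(c.c.(X + X) + (X + 0)\{a,c,d}\{b,c})) + 0)\{a,c,d}\{b,c} | ··c··> t2
  t2 = c.((rec X. c.(c.c.(X + X) + (X + 0)\{a,c,d}\{b,c})) + (rec X. c.(c.c.(X + X) + (X + 0)\{a,c,d}\{b,c}))) | ··c··> t3
  t3 = (rec X. c.(c.c.(X + X) + (X + 0)\{a,c,d}\{b,c})) + (rec X. c.(c.c.(X + X) + (X + 0)\{a,c,d}\{b,c})) | ··c··> t1
Run σ = ⟨cca⟩ on P: start {s0}
  after c @ step 1: {s1}
  after c @ step 2: {s2}
  after a @ step 3: {s3}
  ✓ P
Run σ = ⟨cca⟩ on Q: start {t0}
  after c @ step 1: {t1}
  after c @ step 2: {t2}
  after a @ step 3: ∅  — Q cannot continue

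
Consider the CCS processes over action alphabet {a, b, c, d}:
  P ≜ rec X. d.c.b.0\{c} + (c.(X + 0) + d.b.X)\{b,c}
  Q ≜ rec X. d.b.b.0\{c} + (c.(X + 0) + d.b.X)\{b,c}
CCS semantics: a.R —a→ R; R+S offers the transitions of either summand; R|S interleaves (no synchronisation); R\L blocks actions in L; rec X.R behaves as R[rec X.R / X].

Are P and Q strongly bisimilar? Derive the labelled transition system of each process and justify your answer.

Reachable graph of P (5 states):
  p0 = rec X. d.c.b.0\{c} + (c.(X + 0) + d.b.X)\{b,c} ⊢ -d-> p1, -d-> p2
  p1 = (b.(rec X. d.c.b.0\{c} + (c.(X + 0) + d.b.X)\{b,c}))\{b,c} ⊢ stopped
  p2 = c.b.0\{c} ⊢ -c-> p3
  p3 = b.0\{c} ⊢ -b-> p4
  p4 = 0\{c} ⊢ stopped
Reachable graph of Q (5 states):
  q0 = rec X. d.b.b.0\{c} + (c.(X + 0) + d.b.X)\{b,c} ⊢ -d-> q1, -d-> q2
  q1 = (b.(rec X. d.b.b.0\{c} + (c.(X + 0) + d.b.X)\{b,c}))\{b,c} ⊢ stopped
  q2 = b.b.0\{c} ⊢ -b-> q3
  q3 = b.0\{c} ⊢ -b-> q4
  q4 = 0\{c} ⊢ stopped
Coarsest stable partition (strong bisimilarity classes):
  B0 = {p0}
  B1 = {p1, p4, q1, q4}
  B2 = {p2}
  B3 = {p3, q3}
  B4 = {q0}
  B5 = {q2}
p0 ∈ B0, q0 ∈ B4 → different blocks

not bisimilar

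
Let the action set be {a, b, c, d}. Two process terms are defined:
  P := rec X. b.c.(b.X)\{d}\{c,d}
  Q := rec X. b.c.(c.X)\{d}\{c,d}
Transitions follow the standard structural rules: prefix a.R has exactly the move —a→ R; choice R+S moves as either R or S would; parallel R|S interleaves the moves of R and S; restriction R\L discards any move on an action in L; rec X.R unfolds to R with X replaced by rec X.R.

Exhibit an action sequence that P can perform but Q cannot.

bcb

LTS(P): 5 reachable states
  u0 = rec X. b.c.(b.X)\{d}\{c,d} ⊢ ··b··> u1
  u1 = c.(b.(rec X. b.c.(b.X)\{d}\{c,d}))\{d}\{c,d} ⊢ ··c··> u2
  u2 = (b.(rec X. b.c.(b.X)\{d}\{c,d}))\{d}\{c,d} ⊢ ··b··> u3
  u3 = (rec X. b.c.(b.X)\{d}\{c,d})\{d}\{c,d} ⊢ ··b··> u4
  u4 = (c.(b.(rec X. b.c.(b.X)\{d}\{c,d}))\{d}\{c,d})\{d}\{c,d} ⊢ deadlocked
LTS(Q): 3 reachable states
  v0 = rec X. b.c.(c.X)\{d}\{c,d} ⊢ ··b··> v1
  v1 = c.(c.(rec X. b.c.(c.X)\{d}\{c,d}))\{d}\{c,d} ⊢ ··c··> v2
  v2 = (c.(rec X. b.c.(c.X)\{d}\{c,d}))\{d}\{c,d} ⊢ deadlocked
Executing bcb from P (initial set {u0}):
  after b @ step 1: {u1}
  after c @ step 2: {u2}
  after b @ step 3: {u3}
  ✓ P
Executing bcb from Q (initial set {v0}):
  after b @ step 1: {v1}
  after c @ step 2: {v2}
  after b @ step 3: ∅  — Q cannot continue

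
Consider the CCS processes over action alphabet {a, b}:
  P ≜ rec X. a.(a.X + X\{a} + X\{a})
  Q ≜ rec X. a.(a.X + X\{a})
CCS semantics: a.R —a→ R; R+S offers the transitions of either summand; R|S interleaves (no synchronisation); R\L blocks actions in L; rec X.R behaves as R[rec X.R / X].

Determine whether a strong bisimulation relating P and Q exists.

LTS(P): 2 reachable states
  m0 = rec X. a.(a.X + X\{a} + X\{a}) ⊢ =a=> m1
  m1 = a.(rec X. a.(a.X + X\{a} + X\{a})) + (rec X. a.(a.X + X\{a} + X\{a}))\{a} + (rec X. a.(a.X + X\{a} + X\{a}))\{a} ⊢ =a=> m0
LTS(Q): 2 reachable states
  n0 = rec X. a.(a.X + X\{a}) ⊢ =a=> n1
  n1 = a.(rec X. a.(a.X + X\{a})) + (rec X. a.(a.X + X\{a}))\{a} ⊢ =a=> n0
Bisimilarity quotient blocks:
  B0 = {m0, m1, n0, n1}
m0 ∈ B0, n0 ∈ B0 → same block

bisimilar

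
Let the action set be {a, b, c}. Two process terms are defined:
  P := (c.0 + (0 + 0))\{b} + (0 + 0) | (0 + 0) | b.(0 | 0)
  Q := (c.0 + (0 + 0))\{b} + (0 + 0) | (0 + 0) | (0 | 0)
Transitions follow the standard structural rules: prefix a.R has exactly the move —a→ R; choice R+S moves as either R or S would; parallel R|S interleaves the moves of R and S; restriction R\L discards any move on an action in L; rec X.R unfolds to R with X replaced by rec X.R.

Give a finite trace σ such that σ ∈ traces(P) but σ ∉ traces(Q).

b

Reachable graph of P (3 states):
  u0 = (c.0 + (0 + 0))\{b} + (0 + 0) | (0 + 0) | b.(0 | 0) → =b=> u1, =c=> u2
  u1 = (0 + 0) | (0 + 0) | (0 | 0) → (no moves)
  u2 = 0\{b} → (no moves)
Reachable graph of Q (2 states):
  v0 = (c.0 + (0 + 0))\{b} + (0 + 0) | (0 + 0) | (0 | 0) → =c=> v1
  v1 = 0\{b} → (no moves)
Executing b from P (initial set {u0}):
  step 1 (b): {u1}
  ✓ P
Executing b from Q (initial set {v0}):
  step 1 (b): no successor for Q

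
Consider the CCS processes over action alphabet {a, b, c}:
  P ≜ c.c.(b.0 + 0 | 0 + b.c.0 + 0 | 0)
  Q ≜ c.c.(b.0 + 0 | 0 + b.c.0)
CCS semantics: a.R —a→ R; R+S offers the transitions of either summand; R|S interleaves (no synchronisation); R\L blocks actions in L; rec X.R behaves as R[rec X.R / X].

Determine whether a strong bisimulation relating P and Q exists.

LTS(P): 5 reachable states
  m0 = c.c.(b.0 + 0 | 0 + b.c.0 + 0 | 0) → ··c··> m1
  m1 = c.(b.0 + 0 | 0 + b.c.0 + 0 | 0) → ··c··> m2
  m2 = b.0 + 0 | 0 + b.c.0 + 0 | 0 → ··b··> m3, ··b··> m4
  m3 = 0 → stopped
  m4 = c.0 → ··c··> m3
LTS(Q): 5 reachable states
  n0 = c.c.(b.0 + 0 | 0 + b.c.0) → ··c··> n1
  n1 = c.(b.0 + 0 | 0 + b.c.0) → ··c··> n2
  n2 = b.0 + 0 | 0 + b.c.0 → ··b··> n3, ··b··> n4
  n3 = 0 → stopped
  n4 = c.0 → ··c··> n3
Partition-refinement fixed point:
  B0 = {m0, n0}
  B1 = {m1, n1}
  B2 = {m2, n2}
  B3 = {m4, n4}
  B4 = {m3, n3}
m0 ∈ B0, n0 ∈ B0 → same block

YES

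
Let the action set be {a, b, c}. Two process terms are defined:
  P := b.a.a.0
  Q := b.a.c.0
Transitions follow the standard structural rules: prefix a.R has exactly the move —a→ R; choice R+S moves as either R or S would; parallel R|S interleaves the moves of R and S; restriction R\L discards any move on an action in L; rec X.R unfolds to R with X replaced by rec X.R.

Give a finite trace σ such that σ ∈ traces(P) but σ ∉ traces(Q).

baa

Reachable graph of P (4 states):
  u0 = b.a.a.0 | ··b··> u1
  u1 = a.a.0 | ··a··> u2
  u2 = a.0 | ··a··> u3
  u3 = 0 | (no moves)
Reachable graph of Q (4 states):
  v0 = b.a.c.0 | ··b··> v1
  v1 = a.c.0 | ··a··> v2
  v2 = c.0 | ··c··> v3
  v3 = 0 | (no moves)
Trace ⟨baa⟩ through P, begin at {u0}:
  after b @ step 1: {u1}
  after a @ step 2: {u2}
  after a @ step 3: {u3}
  ✓ P
Trace ⟨baa⟩ through Q, begin at {v0}:
  after b @ step 1: {v1}
  after a @ step 2: {v2}
  after a @ step 3: ∅ (Q stuck)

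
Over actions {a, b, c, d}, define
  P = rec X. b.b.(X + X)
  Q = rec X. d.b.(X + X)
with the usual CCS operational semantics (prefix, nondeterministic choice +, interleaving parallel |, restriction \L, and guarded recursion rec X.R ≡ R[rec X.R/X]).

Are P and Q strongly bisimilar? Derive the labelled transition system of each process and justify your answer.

Reachable graph of P (3 states):
  u0 = rec X. b.b.(X + X) | ··b··> u1
  u1 = b.((rec X. b.b.(X + X)) + (rec X. b.b.(X + X))) | ··b··> u2
  u2 = (rec X. b.b.(X + X)) + (rec X. b.b.(X + X)) | ··b··> u1
Reachable graph of Q (3 states):
  v0 = rec X. d.b.(X + X) | ··d··> v1
  v1 = b.((rec X. d.b.(X + X)) + (rec X. d.b.(X + X))) | ··b··> v2
  v2 = (rec X. d.b.(X + X)) + (rec X. d.b.(X + X)) | ··d··> v1
Bisimilarity quotient blocks:
  B0 = {u0, u1, u2}
  B1 = {v0, v2}
  B2 = {v1}
u0 ∈ B0, v0 ∈ B1 → different blocks

P ≁ Q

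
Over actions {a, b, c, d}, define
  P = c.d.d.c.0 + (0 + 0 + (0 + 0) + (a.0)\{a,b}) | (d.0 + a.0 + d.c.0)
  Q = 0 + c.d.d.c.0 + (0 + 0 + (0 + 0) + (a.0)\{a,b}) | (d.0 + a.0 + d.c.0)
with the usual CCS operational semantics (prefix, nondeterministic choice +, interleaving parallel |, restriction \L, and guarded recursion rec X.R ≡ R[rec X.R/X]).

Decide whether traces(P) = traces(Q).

Reachable graph of P (7 states):
  p0 = c.d.d.c.0 + (0 + 0 + (0 + 0) + (a.0)\{a,b}) | (d.0 + a.0 + d.c.0) | =a=> p1, =c=> p2, =d=> p1, =d=> p3
  p1 = (0 + 0 + (0 + 0) + (a.0)\{a,b}) | 0 | stopped
  p2 = d.d.c.0 | =d=> p4
  p3 = (0 + 0 + (0 + 0) + (a.0)\{a,b}) | c.0 | =c=> p1
  p4 = d.c.0 | =d=> p5
  p5 = c.0 | =c=> p6
  p6 = 0 | stopped
Reachable graph of Q (7 states):
  q0 = 0 + c.d.d.c.0 + (0 + 0 + (0 + 0) + (a.0)\{a,b}) | (d.0 + a.0 + d.c.0) | =a=> q1, =c=> q2, =d=> q1, =d=> q3
  q1 = (0 + 0 + (0 + 0) + (a.0)\{a,b}) | 0 | stopped
  q2 = d.d.c.0 | =d=> q4
  q3 = (0 + 0 + (0 + 0) + (a.0)\{a,b}) | c.0 | =c=> q1
  q4 = d.c.0 | =d=> q5
  q5 = c.0 | =c=> q6
  q6 = 0 | stopped
Bisimilarity quotient blocks:
  B0 = {p0, q0}
  B1 = {p2, q2}
  B2 = {p4, q4}
  B3 = {p3, p5, q3, q5}
  B4 = {p1, p6, q1, q6}
p0 ∈ B0, q0 ∈ B0 → same block
Bisimilar ⇒ trace-equivalent.

traces(P) = traces(Q)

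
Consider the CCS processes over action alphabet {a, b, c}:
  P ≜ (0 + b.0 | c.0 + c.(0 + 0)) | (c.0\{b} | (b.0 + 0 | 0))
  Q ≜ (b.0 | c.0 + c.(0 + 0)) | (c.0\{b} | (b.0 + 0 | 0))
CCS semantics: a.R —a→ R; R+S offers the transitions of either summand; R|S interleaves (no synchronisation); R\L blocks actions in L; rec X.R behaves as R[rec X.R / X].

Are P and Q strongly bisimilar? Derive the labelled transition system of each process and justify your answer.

Reachable graph of P (20 states):
  u0 = (0 + b.0 | c.0 + c.(0 + 0)) | (c.0\{b} | (b.0 + 0 | 0)) ⊢ -b-> u1, -b-> u2, -c-> u3, -c-> u4, -c-> u5
  u1 = (0 + b.0 | c.0 + c.(0 + 0)) | (c.0\{b} | 0) ⊢ -b-> u6, -c-> u7, -c-> u8, -c-> u9
  u2 = 0 | c.0 | (c.0\{b} | (b.0 + 0 | 0)) ⊢ -b-> u6, -c-> u10, -c-> u11
  u3 = (0 + 0) | (c.0\{b} | (b.0 + 0 | 0)) ⊢ -b-> u7, -c-> u12
  u4 = (0 + b.0 | c.0 + c.(0 + 0)) | (0\{b} | (b.0 + 0 | 0)) ⊢ -b-> u11, -b-> u8, -c-> u12, -c-> u13
  u5 = b.0 | 0 | (c.0\{b} | (b.0 + 0 | 0)) ⊢ -b-> u10, -b-> u9, -c-> u13
  u6 = 0 | c.0 | (c.0\{b} | 0) ⊢ -c-> u14, -c-> u15
  u7 = (0 + 0) | (c.0\{b} | 0) ⊢ -c-> u16
  u8 = (0 + b.0 | c.0 + c.(0 + 0)) | (0\{b} | 0) ⊢ -b-> u15, -c-> u16, -c-> u17
  u9 = b.0 | 0 | (c.0\{b} | 0) ⊢ -b-> u14, -c-> u17
  u10 = 0 | 0 | (c.0\{b} | (b.0 + 0 | 0)) ⊢ -b-> u14, -c-> u18
  u11 = 0 | c.0 | (0\{b} | (b.0 + 0 | 0)) ⊢ -b-> u15, -c-> u18
  u12 = (0 + 0) | (0\{b} | (b.0 + 0 | 0)) ⊢ -b-> u16
  u13 = b.0 | 0 | (0\{b} | (b.0 + 0 | 0)) ⊢ -b-> u17, -b-> u18
  u14 = 0 | 0 | (c.0\{b} | 0) ⊢ -c-> u19
  u15 = 0 | c.0 | (0\{b} | 0) ⊢ -c-> u19
  u16 = (0 + 0) | (0\{b} | 0) ⊢ (no moves)
  u17 = b.0 | 0 | (0\{b} | 0) ⊢ -b-> u19
  u18 = 0 | 0 | (0\{b} | (b.0 + 0 | 0)) ⊢ -b-> u19
  u19 = 0 | 0 | (0\{b} | 0) ⊢ (no moves)
Reachable graph of Q (20 states):
  v0 = (b.0 | c.0 + c.(0 + 0)) | (c.0\{b} | (b.0 + 0 | 0)) ⊢ -b-> v1, -b-> v2, -c-> v3, -c-> v4, -c-> v5
  v1 = (b.0 | c.0 + c.(0 + 0)) | (c.0\{b} | 0) ⊢ -b-> v6, -c-> v7, -c-> v8, -c-> v9
  v2 = 0 | c.0 | (c.0\{b} | (b.0 + 0 | 0)) ⊢ -b-> v6, -c-> v10, -c-> v11
  v3 = (0 + 0) | (c.0\{b} | (b.0 + 0 | 0)) ⊢ -b-> v7, -c-> v12
  v4 = (b.0 | c.0 + c.(0 + 0)) | (0\{b} | (b.0 + 0 | 0)) ⊢ -b-> v11, -b-> v8, -c-> v12, -c-> v13
  v5 = b.0 | 0 | (c.0\{b} | (b.0 + 0 | 0)) ⊢ -b-> v10, -b-> v9, -c-> v13
  v6 = 0 | c.0 | (c.0\{b} | 0) ⊢ -c-> v14, -c-> v15
  v7 = (0 + 0) | (c.0\{b} | 0) ⊢ -c-> v16
  v8 = (b.0 | c.0 + c.(0 + 0)) | (0\{b} | 0) ⊢ -b-> v15, -c-> v16, -c-> v17
  v9 = b.0 | 0 | (c.0\{b} | 0) ⊢ -b-> v14, -c-> v17
  v10 = 0 | 0 | (c.0\{b} | (b.0 + 0 | 0)) ⊢ -b-> v14, -c-> v18
  v11 = 0 | c.0 | (0\{b} | (b.0 + 0 | 0)) ⊢ -b-> v15, -c-> v18
  v12 = (0 + 0) | (0\{b} | (b.0 + 0 | 0)) ⊢ -b-> v16
  v13 = b.0 | 0 | (0\{b} | (b.0 + 0 | 0)) ⊢ -b-> v17, -b-> v18
  v14 = 0 | 0 | (c.0\{b} | 0) ⊢ -c-> v19
  v15 = 0 | c.0 | (0\{b} | 0) ⊢ -c-> v19
  v16 = (0 + 0) | (0\{b} | 0) ⊢ (no moves)
  v17 = b.0 | 0 | (0\{b} | 0) ⊢ -b-> v19
  v18 = 0 | 0 | (0\{b} | (b.0 + 0 | 0)) ⊢ -b-> v19
  v19 = 0 | 0 | (0\{b} | 0) ⊢ (no moves)
Partition-refinement fixed point:
  B0 = {u0, v0}
  B1 = {u1, v1}
  B2 = {u6, v6}
  B3 = {u14, u15, u7, v14, v15, v7}
  B4 = {u16, u19, v16, v19}
  B5 = {u8, v8}
  B6 = {u12, u17, u18, v12, v17, v18}
  B7 = {u10, u11, u3, u9, v10, v11, v3, v9}
  B8 = {u5, v5}
  B9 = {u13, v13}
  B10 = {u2, v2}
  B11 = {u4, v4}
u0 ∈ B0, v0 ∈ B0 → same block

bisimilar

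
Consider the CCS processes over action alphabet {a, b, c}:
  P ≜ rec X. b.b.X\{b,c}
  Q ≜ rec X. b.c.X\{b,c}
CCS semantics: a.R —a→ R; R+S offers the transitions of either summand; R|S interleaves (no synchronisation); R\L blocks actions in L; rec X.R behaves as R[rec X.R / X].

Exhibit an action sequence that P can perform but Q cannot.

bb

LTS(P): 3 reachable states
  p0 = rec X. b.b.X\{b,c} | —b→ p1
  p1 = b.(rec X. b.b.X\{b,c})\{b,c} | —b→ p2
  p2 = (rec X. b.b.X\{b,c})\{b,c} | ∅
LTS(Q): 3 reachable states
  q0 = rec X. b.c.X\{b,c} | —b→ q1
  q1 = c.(rec X. b.c.X\{b,c})\{b,c} | —c→ q2
  q2 = (rec X. b.c.X\{b,c})\{b,c} | ∅
Executing bb from P (initial set {p0}):
  after b @ step 1: {p1}
  after b @ step 2: {p2}
  P completes σ.
Executing bb from Q (initial set {q0}):
  after b @ step 1: {q1}
  after b @ step 2: no successor for Q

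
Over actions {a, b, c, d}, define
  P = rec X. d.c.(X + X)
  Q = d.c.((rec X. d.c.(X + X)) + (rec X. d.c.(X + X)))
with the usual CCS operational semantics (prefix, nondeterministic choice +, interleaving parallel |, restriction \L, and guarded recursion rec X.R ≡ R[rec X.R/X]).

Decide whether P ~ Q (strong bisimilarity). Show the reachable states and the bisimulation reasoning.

P ~ Q

P's transition system — 3 states:
  p0 = rec X. d.c.(X + X) has moves —d→ p1
  p1 = c.((rec X. d.c.(X + X)) + (rec X. d.c.(X + X))) has moves —c→ p2
  p2 = (rec X. d.c.(X + X)) + (rec X. d.c.(X + X)) has moves —d→ p1
Q's transition system — 3 states:
  q0 = d.c.((rec X. d.c.(X + X)) + (rec X. d.c.(X + X))) has moves —d→ q1
  q1 = c.((rec X. d.c.(X + X)) + (rec X. d.c.(X + X))) has moves —c→ q2
  q2 = (rec X. d.c.(X + X)) + (rec X. d.c.(X + X)) has moves —d→ q1
Bisimilarity quotient blocks:
  B0 = {p0, p2, q0, q2}
  B1 = {p1, q1}
p0 ∈ B0, q0 ∈ B0 → same block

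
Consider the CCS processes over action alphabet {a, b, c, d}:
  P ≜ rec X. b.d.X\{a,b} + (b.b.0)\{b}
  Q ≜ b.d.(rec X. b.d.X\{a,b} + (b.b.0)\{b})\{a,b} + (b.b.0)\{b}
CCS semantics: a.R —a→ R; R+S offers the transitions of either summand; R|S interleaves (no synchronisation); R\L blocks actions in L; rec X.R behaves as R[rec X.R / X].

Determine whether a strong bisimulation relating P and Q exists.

YES

P's transition system — 3 states:
  p0 = rec X. b.d.X\{a,b} + (b.b.0)\{b} has moves —b→ p1
  p1 = d.(rec X. b.d.X\{a,b} + (b.b.0)\{b})\{a,b} has moves —d→ p2
  p2 = (rec X. b.d.X\{a,b} + (b.b.0)\{b})\{a,b} has moves ·
Q's transition system — 3 states:
  q0 = b.d.(rec X. b.d.X\{a,b} + (b.b.0)\{b})\{a,b} + (b.b.0)\{b} has moves —b→ q1
  q1 = d.(rec X. b.d.X\{a,b} + (b.b.0)\{b})\{a,b} has moves —d→ q2
  q2 = (rec X. b.d.X\{a,b} + (b.b.0)\{b})\{a,b} has moves ·
Coarsest stable partition (strong bisimilarity classes):
  B0 = {p0, q0}
  B1 = {p1, q1}
  B2 = {p2, q2}
p0 ∈ B0, q0 ∈ B0 → same block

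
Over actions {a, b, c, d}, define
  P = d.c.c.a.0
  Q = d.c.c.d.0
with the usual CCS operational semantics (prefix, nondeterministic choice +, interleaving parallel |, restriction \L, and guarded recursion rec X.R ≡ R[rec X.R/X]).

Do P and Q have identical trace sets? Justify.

NO — witness ⟨dcca⟩

Reachable graph of P (5 states):
  m0 = d.c.c.a.0 has moves —d→ m1
  m1 = c.c.a.0 has moves —c→ m2
  m2 = c.a.0 has moves —c→ m3
  m3 = a.0 has moves —a→ m4
  m4 = 0 has moves stopped
Reachable graph of Q (5 states):
  n0 = d.c.c.d.0 has moves —d→ n1
  n1 = c.c.d.0 has moves —c→ n2
  n2 = c.d.0 has moves —c→ n3
  n3 = d.0 has moves —d→ n4
  n4 = 0 has moves stopped
Executing dcca from P (initial set {m0}):
  step 1 (d): {m1}
  step 2 (c): {m2}
  step 3 (c): {m3}
  step 4 (a): {m4}
  P completes σ.
Executing dcca from Q (initial set {n0}):
  step 1 (d): {n1}
  step 2 (c): {n2}
  step 3 (c): {n3}
  step 4 (a): no successor for Q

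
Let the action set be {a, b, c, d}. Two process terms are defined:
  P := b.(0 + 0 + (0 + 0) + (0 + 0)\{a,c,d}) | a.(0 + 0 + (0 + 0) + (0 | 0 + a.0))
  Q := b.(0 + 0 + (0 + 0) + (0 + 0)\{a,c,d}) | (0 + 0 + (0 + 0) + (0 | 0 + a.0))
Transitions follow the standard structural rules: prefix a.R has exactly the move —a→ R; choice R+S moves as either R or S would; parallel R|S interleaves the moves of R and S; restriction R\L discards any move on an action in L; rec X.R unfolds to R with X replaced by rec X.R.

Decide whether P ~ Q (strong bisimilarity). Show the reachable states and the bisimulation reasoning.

P ≁ Q

LTS(P): 6 reachable states
  u0 = b.(0 + 0 + (0 + 0) + (0 + 0)\{a,c,d}) | a.(0 + 0 + (0 + 0) + (0 | 0 + a.0)) | ··a··> u1, ··b··> u2
  u1 = b.(0 + 0 + (0 + 0) + (0 + 0)\{a,c,d}) | (0 + 0 + (0 + 0) + (0 | 0 + a.0)) | ··a··> u3, ··b··> u4
  u2 = (0 + 0 + (0 + 0) + (0 + 0)\{a,c,d}) | a.(0 + 0 + (0 + 0) + (0 | 0 + a.0)) | ··a··> u4
  u3 = b.(0 + 0 + (0 + 0) + (0 + 0)\{a,c,d}) | 0 | ··b··> u5
  u4 = (0 + 0 + (0 + 0) + (0 + 0)\{a,c,d}) | (0 + 0 + (0 + 0) + (0 | 0 + a.0)) | ··a··> u5
  u5 = (0 + 0 + (0 + 0) + (0 + 0)\{a,c,d}) | 0 | ∅
LTS(Q): 4 reachable states
  v0 = b.(0 + 0 + (0 + 0) + (0 + 0)\{a,c,d}) | (0 + 0 + (0 + 0) + (0 | 0 + a.0)) | ··a··> v1, ··b··> v2
  v1 = b.(0 + 0 + (0 + 0) + (0 + 0)\{a,c,d}) | 0 | ··b··> v3
  v2 = (0 + 0 + (0 + 0) + (0 + 0)\{a,c,d}) | (0 + 0 + (0 + 0) + (0 | 0 + a.0)) | ··a··> v3
  v3 = (0 + 0 + (0 + 0) + (0 + 0)\{a,c,d}) | 0 | ∅
Partition-refinement fixed point:
  B0 = {u0}
  B1 = {u2}
  B2 = {u4, v2}
  B3 = {u5, v3}
  B4 = {u1, v0}
  B5 = {u3, v1}
u0 ∈ B0, v0 ∈ B4 → different blocks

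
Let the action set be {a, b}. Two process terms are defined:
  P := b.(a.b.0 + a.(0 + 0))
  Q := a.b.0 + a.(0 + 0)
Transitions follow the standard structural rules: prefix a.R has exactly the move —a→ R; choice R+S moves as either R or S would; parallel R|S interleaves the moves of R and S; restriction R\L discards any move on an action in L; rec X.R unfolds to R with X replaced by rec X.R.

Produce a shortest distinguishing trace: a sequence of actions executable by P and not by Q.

P's transition system — 5 states:
  s0 = b.(a.b.0 + a.(0 + 0)) has moves —b→ s1
  s1 = a.b.0 + a.(0 + 0) has moves —a→ s2, —a→ s3
  s2 = 0 + 0 has moves stopped
  s3 = b.0 has moves —b→ s4
  s4 = 0 has moves stopped
Q's transition system — 4 states:
  t0 = a.b.0 + a.(0 + 0) has moves —a→ t1, —a→ t2
  t1 = 0 + 0 has moves stopped
  t2 = b.0 has moves —b→ t3
  t3 = 0 has moves stopped
Run σ = ⟨b⟩ on P: start {s0}
  step 1 (b): {s1}
  P completes σ.
Run σ = ⟨b⟩ on Q: start {t0}
  step 1 (b): ∅  — Q cannot continue

b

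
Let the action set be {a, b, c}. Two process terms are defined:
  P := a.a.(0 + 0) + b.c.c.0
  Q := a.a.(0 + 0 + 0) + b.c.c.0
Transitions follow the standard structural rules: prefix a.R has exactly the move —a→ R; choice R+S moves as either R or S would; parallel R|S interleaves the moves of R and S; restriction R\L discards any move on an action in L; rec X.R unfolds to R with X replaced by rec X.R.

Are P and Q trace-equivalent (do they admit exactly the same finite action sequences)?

traces(P) = traces(Q)

P's transition system — 6 states:
  u0 = a.a.(0 + 0) + b.c.c.0 | =a=> u1, =b=> u2
  u1 = a.(0 + 0) | =a=> u3
  u2 = c.c.0 | =c=> u4
  u3 = 0 + 0 | (no moves)
  u4 = c.0 | =c=> u5
  u5 = 0 | (no moves)
Q's transition system — 6 states:
  v0 = a.a.(0 + 0 + 0) + b.c.c.0 | =a=> v1, =b=> v2
  v1 = a.(0 + 0 + 0) | =a=> v3
  v2 = c.c.0 | =c=> v4
  v3 = 0 + 0 + 0 | (no moves)
  v4 = c.0 | =c=> v5
  v5 = 0 | (no moves)
Partition-refinement fixed point:
  B0 = {u0, v0}
  B1 = {u2, v2}
  B2 = {u4, v4}
  B3 = {u3, u5, v3, v5}
  B4 = {u1, v1}
u0 ∈ B0, v0 ∈ B0 → same block
Bisimilar ⇒ trace-equivalent.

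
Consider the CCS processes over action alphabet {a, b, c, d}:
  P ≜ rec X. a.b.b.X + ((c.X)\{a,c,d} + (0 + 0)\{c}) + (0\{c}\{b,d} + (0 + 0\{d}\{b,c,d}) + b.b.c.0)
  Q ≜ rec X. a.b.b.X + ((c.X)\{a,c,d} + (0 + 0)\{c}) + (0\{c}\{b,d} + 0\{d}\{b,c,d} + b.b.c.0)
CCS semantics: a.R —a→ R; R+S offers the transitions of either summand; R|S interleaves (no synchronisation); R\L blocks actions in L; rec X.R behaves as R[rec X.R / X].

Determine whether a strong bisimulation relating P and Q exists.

P ~ Q

LTS(P): 6 reachable states
  p0 = rec X. a.b.b.X + ((c.X)\{a,c,d} + (0 + 0)\{c}) + (0\{c}\{b,d} + (0 + 0\{d}\{b,c,d}) + b.b.c.0) ⊢ =a=> p1, =b=> p2
  p1 = b.b.(rec X. a.b.b.X + ((c.X)\{a,c,d} + (0 + 0)\{c}) + (0\{c}\{b,d} + (0 + 0\{d}\{b,c,d}) + b.b.c.0)) ⊢ =b=> p3
  p2 = b.c.0 ⊢ =b=> p4
  p3 = b.(rec X. a.b.b.X + ((c.X)\{a,c,d} + (0 + 0)\{c}) + (0\{c}\{b,d} + (0 + 0\{d}\{b,c,d}) + b.b.c.0)) ⊢ =b=> p0
  p4 = c.0 ⊢ =c=> p5
  p5 = 0 ⊢ ·
LTS(Q): 6 reachable states
  q0 = rec X. a.b.b.X + ((c.X)\{a,c,d} + (0 + 0)\{c}) + (0\{c}\{b,d} + 0\{d}\{b,c,d} + b.b.c.0) ⊢ =a=> q1, =b=> q2
  q1 = b.b.(rec X. a.b.b.X + ((c.X)\{a,c,d} + (0 + 0)\{c}) + (0\{c}\{b,d} + 0\{d}\{b,c,d} + b.b.c.0)) ⊢ =b=> q3
  q2 = b.c.0 ⊢ =b=> q4
  q3 = b.(rec X. a.b.b.X + ((c.X)\{a,c,d} + (0 + 0)\{c}) + (0\{c}\{b,d} + 0\{d}\{b,c,d} + b.b.c.0)) ⊢ =b=> q0
  q4 = c.0 ⊢ =c=> q5
  q5 = 0 ⊢ ·
Partition-refinement fixed point:
  B0 = {p0, q0}
  B1 = {p2, q2}
  B2 = {p4, q4}
  B3 = {p5, q5}
  B4 = {p1, q1}
  B5 = {p3, q3}
p0 ∈ B0, q0 ∈ B0 → same block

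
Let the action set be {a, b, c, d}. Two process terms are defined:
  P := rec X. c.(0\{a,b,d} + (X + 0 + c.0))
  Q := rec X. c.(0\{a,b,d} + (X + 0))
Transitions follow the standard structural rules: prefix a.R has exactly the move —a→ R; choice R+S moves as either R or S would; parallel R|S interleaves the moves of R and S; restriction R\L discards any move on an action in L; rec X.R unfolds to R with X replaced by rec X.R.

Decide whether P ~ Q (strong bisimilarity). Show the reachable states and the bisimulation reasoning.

Reachable graph of P (3 states):
  u0 = rec X. c.(0\{a,b,d} + (X + 0 + c.0)) → -c-> u1
  u1 = 0\{a,b,d} + ((rec X. c.(0\{a,b,d} + (X + 0 + c.0))) + 0 + c.0) → -c-> u1, -c-> u2
  u2 = 0 → deadlocked
Reachable graph of Q (2 states):
  v0 = rec X. c.(0\{a,b,d} + (X + 0)) → -c-> v1
  v1 = 0\{a,b,d} + ((rec X. c.(0\{a,b,d} + (X + 0))) + 0) → -c-> v1
Partition-refinement fixed point:
  B0 = {u0}
  B1 = {u1}
  B2 = {u2}
  B3 = {v0, v1}
u0 ∈ B0, v0 ∈ B3 → different blocks

P ≁ Q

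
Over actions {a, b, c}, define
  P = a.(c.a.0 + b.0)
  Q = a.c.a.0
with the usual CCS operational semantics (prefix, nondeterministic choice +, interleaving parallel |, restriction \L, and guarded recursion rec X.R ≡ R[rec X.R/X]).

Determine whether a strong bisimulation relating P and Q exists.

LTS(P): 4 reachable states
  p0 = a.(c.a.0 + b.0) :: --a--▸ p1
  p1 = c.a.0 + b.0 :: --b--▸ p2, --c--▸ p3
  p2 = 0 :: deadlocked
  p3 = a.0 :: --a--▸ p2
LTS(Q): 4 reachable states
  q0 = a.c.a.0 :: --a--▸ q1
  q1 = c.a.0 :: --c--▸ q2
  q2 = a.0 :: --a--▸ q3
  q3 = 0 :: deadlocked
Bisimilarity quotient blocks:
  B0 = {p0}
  B1 = {p1}
  B2 = {p3, q2}
  B3 = {p2, q3}
  B4 = {q0}
  B5 = {q1}
p0 ∈ B0, q0 ∈ B4 → different blocks

not bisimilar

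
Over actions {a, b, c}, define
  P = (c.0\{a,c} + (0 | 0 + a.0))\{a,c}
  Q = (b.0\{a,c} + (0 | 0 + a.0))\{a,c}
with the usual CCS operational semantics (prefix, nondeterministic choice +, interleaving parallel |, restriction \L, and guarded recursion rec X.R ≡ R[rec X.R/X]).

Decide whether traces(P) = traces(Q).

P's transition system — 1 states:
  p0 = (c.0\{a,c} + (0 | 0 + a.0))\{a,c} has moves deadlocked
Q's transition system — 2 states:
  q0 = (b.0\{a,c} + (0 | 0 + a.0))\{a,c} has moves -b-> q1
  q1 = 0\{a,c}\{a,c} has moves deadlocked
Run σ = ⟨b⟩ on Q: start {q0}
  step 1 (b): {q1}
  Q completes σ.
Run σ = ⟨b⟩ on P: start {p0}
  step 1 (b): no successor for P

trace-distinct — witness ⟨b⟩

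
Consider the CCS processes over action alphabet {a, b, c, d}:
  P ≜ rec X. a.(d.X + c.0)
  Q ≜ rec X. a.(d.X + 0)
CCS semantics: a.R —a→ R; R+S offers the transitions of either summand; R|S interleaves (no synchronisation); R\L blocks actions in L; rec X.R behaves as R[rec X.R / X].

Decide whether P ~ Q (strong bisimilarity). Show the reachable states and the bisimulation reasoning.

NO

Reachable graph of P (3 states):
  s0 = rec X. a.(d.X + c.0) | -a-> s1
  s1 = d.(rec X. a.(d.X + c.0)) + c.0 | -c-> s2, -d-> s0
  s2 = 0 | stopped
Reachable graph of Q (2 states):
  t0 = rec X. a.(d.X + 0) | -a-> t1
  t1 = d.(rec X. a.(d.X + 0)) + 0 | -d-> t0
Bisimilarity quotient blocks:
  B0 = {s0}
  B1 = {s1}
  B2 = {s2}
  B3 = {t0}
  B4 = {t1}
s0 ∈ B0, t0 ∈ B3 → different blocks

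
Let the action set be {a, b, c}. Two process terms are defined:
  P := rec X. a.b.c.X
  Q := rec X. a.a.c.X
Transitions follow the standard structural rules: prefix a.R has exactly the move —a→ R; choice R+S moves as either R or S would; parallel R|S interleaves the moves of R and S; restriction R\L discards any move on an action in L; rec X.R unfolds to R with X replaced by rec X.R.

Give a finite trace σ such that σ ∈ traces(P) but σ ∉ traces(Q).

ab

LTS(P): 3 reachable states
  u0 = rec X. a.b.c.X ⊢ -a-> u1
  u1 = b.c.(rec X. a.b.c.X) ⊢ -b-> u2
  u2 = c.(rec X. a.b.c.X) ⊢ -c-> u0
LTS(Q): 3 reachable states
  v0 = rec X. a.a.c.X ⊢ -a-> v1
  v1 = a.c.(rec X. a.a.c.X) ⊢ -a-> v2
  v2 = c.(rec X. a.a.c.X) ⊢ -c-> v0
Trace ⟨ab⟩ through P, begin at {u0}:
  [1] a ⇒ {u1}
  [2] b ⇒ {u2}
  — P admits the full trace.
Trace ⟨ab⟩ through Q, begin at {v0}:
  [1] a ⇒ {v1}
  [2] b ⇒ no successor for Q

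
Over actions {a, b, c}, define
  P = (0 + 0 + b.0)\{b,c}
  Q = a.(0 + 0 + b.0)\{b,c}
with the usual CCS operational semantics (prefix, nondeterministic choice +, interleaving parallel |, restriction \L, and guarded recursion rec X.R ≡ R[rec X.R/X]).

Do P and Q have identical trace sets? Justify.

P's transition system — 1 states:
  m0 = (0 + 0 + b.0)\{b,c} ⊢ ·
Q's transition system — 2 states:
  n0 = a.(0 + 0 + b.0)\{b,c} ⊢ —a→ n1
  n1 = (0 + 0 + b.0)\{b,c} ⊢ ·
Executing a from Q (initial set {n0}):
  after a @ step 1: {n1}
  ✓ Q
Executing a from P (initial set {m0}):
  after a @ step 1: ∅  — P cannot continue

NO — witness ⟨a⟩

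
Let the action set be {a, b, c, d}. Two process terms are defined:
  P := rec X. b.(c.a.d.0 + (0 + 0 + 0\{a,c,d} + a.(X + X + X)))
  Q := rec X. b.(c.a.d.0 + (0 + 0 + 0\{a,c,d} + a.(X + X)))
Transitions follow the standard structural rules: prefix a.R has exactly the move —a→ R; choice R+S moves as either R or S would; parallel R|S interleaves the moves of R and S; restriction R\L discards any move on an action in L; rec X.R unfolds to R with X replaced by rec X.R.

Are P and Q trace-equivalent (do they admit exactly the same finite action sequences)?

YES

Reachable graph of P (6 states):
  p0 = rec X. b.(c.a.d.0 + (0 + 0 + 0\{a,c,d} + a.(X + X + X))) :: -b-> p1
  p1 = c.a.d.0 + (0 + 0 + 0\{a,c,d} + a.((rec X. b.(c.a.d.0 + (0 + 0 + 0\{a,c,d} + a.(X + X + X)))) + (rec X. b.(c.a.d.0 + (0 + 0 + 0\{a,c,d} + a.(X + X + X)))) + (rec X. b.(c.a.d.0 + (0 + 0 + 0\{a,c,d} + a.(X + X + X)))))) :: -a-> p2, -c-> p3
  p2 = (rec X. b.(c.a.d.0 + (0 + 0 + 0\{a,c,d} + a.(X + X + X)))) + (rec X. b.(c.a.d.0 + (0 + 0 + 0\{a,c,d} + a.(X + X + X)))) + (rec X. b.(c.a.d.0 + (0 + 0 + 0\{a,c,d} + a.(X + X + X)))) :: -b-> p1
  p3 = a.d.0 :: -a-> p4
  p4 = d.0 :: -d-> p5
  p5 = 0 :: ∅
Reachable graph of Q (6 states):
  q0 = rec X. b.(c.a.d.0 + (0 + 0 + 0\{a,c,d} + a.(X + X))) :: -b-> q1
  q1 = c.a.d.0 + (0 + 0 + 0\{a,c,d} + a.((rec X. b.(c.a.d.0 + (0 + 0 + 0\{a,c,d} + a.(X + X)))) + (rec X. b.(c.a.d.0 + (0 + 0 + 0\{a,c,d} + a.(X + X)))))) :: -a-> q2, -c-> q3
  q2 = (rec X. b.(c.a.d.0 + (0 + 0 + 0\{a,c,d} + a.(X + X)))) + (rec X. b.(c.a.d.0 + (0 + 0 + 0\{a,c,d} + a.(X + X)))) :: -b-> q1
  q3 = a.d.0 :: -a-> q4
  q4 = d.0 :: -d-> q5
  q5 = 0 :: ∅
Coarsest stable partition (strong bisimilarity classes):
  B0 = {p0, p2, q0, q2}
  B1 = {p1, q1}
  B2 = {p3, q3}
  B3 = {p4, q4}
  B4 = {p5, q5}
p0 ∈ B0, q0 ∈ B0 → same block
Bisimilar ⇒ trace-equivalent.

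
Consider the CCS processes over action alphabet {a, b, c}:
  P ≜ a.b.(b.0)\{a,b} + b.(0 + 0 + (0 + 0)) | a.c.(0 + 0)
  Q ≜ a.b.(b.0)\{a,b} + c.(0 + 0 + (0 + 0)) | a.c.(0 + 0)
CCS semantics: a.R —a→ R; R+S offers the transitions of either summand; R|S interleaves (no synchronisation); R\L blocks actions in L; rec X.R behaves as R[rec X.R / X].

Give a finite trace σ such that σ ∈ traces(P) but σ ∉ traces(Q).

Reachable graph of P (8 states):
  p0 = a.b.(b.0)\{a,b} + b.(0 + 0 + (0 + 0)) | a.c.(0 + 0) ⊢ --a--▸ p1, --a--▸ p2, --b--▸ p3
  p1 = b.(0 + 0 + (0 + 0)) | c.(0 + 0) ⊢ --b--▸ p4, --c--▸ p5
  p2 = b.(b.0)\{a,b} ⊢ --b--▸ p6
  p3 = (0 + 0 + (0 + 0)) | a.c.(0 + 0) ⊢ --a--▸ p4
  p4 = (0 + 0 + (0 + 0)) | c.(0 + 0) ⊢ --c--▸ p7
  p5 = b.(0 + 0 + (0 + 0)) | (0 + 0) ⊢ --b--▸ p7
  p6 = (b.0)\{a,b} ⊢ ∅
  p7 = (0 + 0 + (0 + 0)) | (0 + 0) ⊢ ∅
Reachable graph of Q (8 states):
  q0 = a.b.(b.0)\{a,b} + c.(0 + 0 + (0 + 0)) | a.c.(0 + 0) ⊢ --a--▸ q1, --a--▸ q2, --c--▸ q3
  q1 = b.(b.0)\{a,b} ⊢ --b--▸ q4
  q2 = c.(0 + 0 + (0 + 0)) | c.(0 + 0) ⊢ --c--▸ q5, --c--▸ q6
  q3 = (0 + 0 + (0 + 0)) | a.c.(0 + 0) ⊢ --a--▸ q5
  q4 = (b.0)\{a,b} ⊢ ∅
  q5 = (0 + 0 + (0 + 0)) | c.(0 + 0) ⊢ --c--▸ q7
  q6 = c.(0 + 0 + (0 + 0)) | (0 + 0) ⊢ --c--▸ q7
  q7 = (0 + 0 + (0 + 0)) | (0 + 0) ⊢ ∅
Trace ⟨b⟩ through P, begin at {p0}:
  step 1 (b): {p3}
  P completes σ.
Trace ⟨b⟩ through Q, begin at {q0}:
  step 1 (b): ∅ (Q stuck)

b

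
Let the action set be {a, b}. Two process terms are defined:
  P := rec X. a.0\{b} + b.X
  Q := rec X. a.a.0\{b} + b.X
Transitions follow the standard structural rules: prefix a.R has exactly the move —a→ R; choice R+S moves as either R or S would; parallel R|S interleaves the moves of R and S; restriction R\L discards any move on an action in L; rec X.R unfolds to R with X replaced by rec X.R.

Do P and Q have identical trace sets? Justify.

traces(P) ≠ traces(Q) — witness ⟨aa⟩

LTS(P): 2 reachable states
  s0 = rec X. a.0\{b} + b.X :: --a--▸ s1, --b--▸ s0
  s1 = 0\{b} :: ∅
LTS(Q): 3 reachable states
  t0 = rec X. a.a.0\{b} + b.X :: --a--▸ t1, --b--▸ t0
  t1 = a.0\{b} :: --a--▸ t2
  t2 = 0\{b} :: ∅
Trace ⟨aa⟩ through Q, begin at {t0}:
  [1] a ⇒ {t1}
  [2] a ⇒ {t2}
  — Q admits the full trace.
Trace ⟨aa⟩ through P, begin at {s0}:
  [1] a ⇒ {s1}
  [2] a ⇒ ∅ (P stuck)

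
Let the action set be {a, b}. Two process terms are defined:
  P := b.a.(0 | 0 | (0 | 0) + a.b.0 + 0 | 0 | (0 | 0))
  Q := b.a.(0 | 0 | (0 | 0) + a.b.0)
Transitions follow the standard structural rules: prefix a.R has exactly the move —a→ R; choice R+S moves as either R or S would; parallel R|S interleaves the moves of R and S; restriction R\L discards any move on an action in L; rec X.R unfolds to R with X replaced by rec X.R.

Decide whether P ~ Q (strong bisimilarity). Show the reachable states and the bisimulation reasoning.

bisimilar

Reachable graph of P (5 states):
  u0 = b.a.(0 | 0 | (0 | 0) + a.b.0 + 0 | 0 | (0 | 0)) :: =b=> u1
  u1 = a.(0 | 0 | (0 | 0) + a.b.0 + 0 | 0 | (0 | 0)) :: =a=> u2
  u2 = 0 | 0 | (0 | 0) + a.b.0 + 0 | 0 | (0 | 0) :: =a=> u3
  u3 = b.0 :: =b=> u4
  u4 = 0 :: (no moves)
Reachable graph of Q (5 states):
  v0 = b.a.(0 | 0 | (0 | 0) + a.b.0) :: =b=> v1
  v1 = a.(0 | 0 | (0 | 0) + a.b.0) :: =a=> v2
  v2 = 0 | 0 | (0 | 0) + a.b.0 :: =a=> v3
  v3 = b.0 :: =b=> v4
  v4 = 0 :: (no moves)
Partition-refinement fixed point:
  B0 = {u0, v0}
  B1 = {u1, v1}
  B2 = {u2, v2}
  B3 = {u3, v3}
  B4 = {u4, v4}
u0 ∈ B0, v0 ∈ B0 → same block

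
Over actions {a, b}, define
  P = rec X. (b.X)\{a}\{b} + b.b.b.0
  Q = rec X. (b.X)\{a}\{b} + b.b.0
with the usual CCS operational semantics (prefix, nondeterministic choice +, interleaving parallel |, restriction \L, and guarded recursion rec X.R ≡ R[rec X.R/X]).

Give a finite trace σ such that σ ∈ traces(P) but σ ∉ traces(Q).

P's transition system — 4 states:
  u0 = rec X. (b.X)\{a}\{b} + b.b.b.0 has moves -b-> u1
  u1 = b.b.0 has moves -b-> u2
  u2 = b.0 has moves -b-> u3
  u3 = 0 has moves deadlocked
Q's transition system — 3 states:
  v0 = rec X. (b.X)\{a}\{b} + b.b.0 has moves -b-> v1
  v1 = b.0 has moves -b-> v2
  v2 = 0 has moves deadlocked
Executing bbb from P (initial set {u0}):
  [1] b ⇒ {u1}
  [2] b ⇒ {u2}
  [3] b ⇒ {u3}
  — P admits the full trace.
Executing bbb from Q (initial set {v0}):
  [1] b ⇒ {v1}
  [2] b ⇒ {v2}
  [3] b ⇒ no successor for Q

bbb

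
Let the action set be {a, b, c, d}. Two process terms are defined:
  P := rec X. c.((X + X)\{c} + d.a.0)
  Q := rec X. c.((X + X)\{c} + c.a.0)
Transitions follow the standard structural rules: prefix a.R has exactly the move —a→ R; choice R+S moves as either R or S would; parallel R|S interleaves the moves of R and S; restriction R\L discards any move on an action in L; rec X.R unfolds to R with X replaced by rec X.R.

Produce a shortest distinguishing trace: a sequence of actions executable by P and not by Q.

cd

Reachable graph of P (4 states):
  u0 = rec X. c.((X + X)\{c} + d.a.0) ⊢ --c--▸ u1
  u1 = ((rec X. c.((X + X)\{c} + d.a.0)) + (rec X. c.((X + X)\{c} + d.a.0)))\{c} + d.a.0 ⊢ --d--▸ u2
  u2 = a.0 ⊢ --a--▸ u3
  u3 = 0 ⊢ ∅
Reachable graph of Q (4 states):
  v0 = rec X. c.((X + X)\{c} + c.a.0) ⊢ --c--▸ v1
  v1 = ((rec X. c.((X + X)\{c} + c.a.0)) + (rec X. c.((X + X)\{c} + c.a.0)))\{c} + c.a.0 ⊢ --c--▸ v2
  v2 = a.0 ⊢ --a--▸ v3
  v3 = 0 ⊢ ∅
Trace ⟨cd⟩ through P, begin at {u0}:
  [1] c ⇒ {u1}
  [2] d ⇒ {u2}
  P completes σ.
Trace ⟨cd⟩ through Q, begin at {v0}:
  [1] c ⇒ {v1}
  [2] d ⇒ ∅ (Q stuck)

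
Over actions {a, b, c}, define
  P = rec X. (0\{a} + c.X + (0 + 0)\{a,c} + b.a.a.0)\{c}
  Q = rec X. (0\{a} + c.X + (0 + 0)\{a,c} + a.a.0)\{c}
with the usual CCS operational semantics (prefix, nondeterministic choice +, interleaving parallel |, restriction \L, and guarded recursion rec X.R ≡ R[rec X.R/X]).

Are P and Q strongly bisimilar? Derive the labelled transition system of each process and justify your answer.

Reachable graph of P (4 states):
  m0 = rec X. (0\{a} + c.X + (0 + 0)\{a,c} + b.a.a.0)\{c} has moves =b=> m1
  m1 = (a.a.0)\{c} has moves =a=> m2
  m2 = (a.0)\{c} has moves =a=> m3
  m3 = 0\{c} has moves ∅
Reachable graph of Q (3 states):
  n0 = rec X. (0\{a} + c.X + (0 + 0)\{a,c} + a.a.0)\{c} has moves =a=> n1
  n1 = (a.0)\{c} has moves =a=> n2
  n2 = 0\{c} has moves ∅
Partition-refinement fixed point:
  B0 = {m0}
  B1 = {m1, n0}
  B2 = {m2, n1}
  B3 = {m3, n2}
m0 ∈ B0, n0 ∈ B1 → different blocks

not bisimilar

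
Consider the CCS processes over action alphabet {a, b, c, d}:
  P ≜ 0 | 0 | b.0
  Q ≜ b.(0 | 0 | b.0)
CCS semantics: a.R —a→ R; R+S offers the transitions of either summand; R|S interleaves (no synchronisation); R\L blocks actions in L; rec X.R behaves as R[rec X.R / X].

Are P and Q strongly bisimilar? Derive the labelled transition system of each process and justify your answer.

Reachable graph of P (2 states):
  u0 = 0 | 0 | b.0 has moves ··b··> u1
  u1 = 0 | 0 | 0 has moves ∅
Reachable graph of Q (3 states):
  v0 = b.(0 | 0 | b.0) has moves ··b··> v1
  v1 = 0 | 0 | b.0 has moves ··b··> v2
  v2 = 0 | 0 | 0 has moves ∅
Bisimilarity quotient blocks:
  B0 = {u0, v1}
  B1 = {u1, v2}
  B2 = {v0}
u0 ∈ B0, v0 ∈ B2 → different blocks

P ≁ Q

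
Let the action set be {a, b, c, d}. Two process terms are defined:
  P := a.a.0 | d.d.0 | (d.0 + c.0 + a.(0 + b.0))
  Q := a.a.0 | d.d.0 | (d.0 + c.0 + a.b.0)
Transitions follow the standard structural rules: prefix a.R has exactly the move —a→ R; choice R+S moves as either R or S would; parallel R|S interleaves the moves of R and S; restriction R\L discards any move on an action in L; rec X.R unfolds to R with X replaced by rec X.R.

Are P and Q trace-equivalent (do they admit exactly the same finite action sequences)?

trace-equivalent

Reachable graph of P (27 states):
  m0 = a.a.0 | d.d.0 | (d.0 + c.0 + a.(0 + b.0)) :: =a=> m1, =a=> m2, =c=> m3, =d=> m3, =d=> m4
  m1 = a.0 | d.d.0 | (d.0 + c.0 + a.(0 + b.0)) :: =a=> m5, =a=> m6, =c=> m7, =d=> m7, =d=> m8
  m2 = a.a.0 | d.d.0 | (0 + b.0) :: =a=> m6, =b=> m3, =d=> m9
  m3 = a.a.0 | d.d.0 | 0 :: =a=> m7, =d=> m10
  m4 = a.a.0 | d.0 | (d.0 + c.0 + a.(0 + b.0)) :: =a=> m8, =a=> m9, =c=> m10, =d=> m10, =d=> m11
  m5 = 0 | d.d.0 | (d.0 + c.0 + a.(0 + b.0)) :: =a=> m12, =c=> m13, =d=> m13, =d=> m14
  m6 = a.0 | d.d.0 | (0 + b.0) :: =a=> m12, =b=> m7, =d=> m15
  m7 = a.0 | d.d.0 | 0 :: =a=> m13, =d=> m16
  m8 = a.0 | d.0 | (d.0 + c.0 + a.(0 + b.0)) :: =a=> m14, =a=> m15, =c=> m16, =d=> m16, =d=> m17
  m9 = a.a.0 | d.0 | (0 + b.0) :: =a=> m15, =b=> m10, =d=> m18
  m10 = a.a.0 | d.0 | 0 :: =a=> m16, =d=> m19
  m11 = a.a.0 | 0 | (d.0 + c.0 + a.(0 + b.0)) :: =a=> m17, =a=> m18, =c=> m19, =d=> m19
  m12 = 0 | d.d.0 | (0 + b.0) :: =b=> m13, =d=> m20
  m13 = 0 | d.d.0 | 0 :: =d=> m21
  m14 = 0 | d.0 | (d.0 + c.0 + a.(0 + b.0)) :: =a=> m20, =c=> m21, =d=> m21, =d=> m22
  m15 = a.0 | d.0 | (0 + b.0) :: =a=> m20, =b=> m16, =d=> m23
  m16 = a.0 | d.0 | 0 :: =a=> m21, =d=> m24
  m17 = a.0 | 0 | (d.0 + c.0 + a.(0 + b.0)) :: =a=> m22, =a=> m23, =c=> m24, =d=> m24
  m18 = a.a.0 | 0 | (0 + b.0) :: =a=> m23, =b=> m19
  m19 = a.a.0 | 0 | 0 :: =a=> m24
  m20 = 0 | d.0 | (0 + b.0) :: =b=> m21, =d=> m25
  m21 = 0 | d.0 | 0 :: =d=> m26
  m22 = 0 | 0 | (d.0 + c.0 + a.(0 + b.0)) :: =a=> m25, =c=> m26, =d=> m26
  m23 = a.0 | 0 | (0 + b.0) :: =a=> m25, =b=> m24
  m24 = a.0 | 0 | 0 :: =a=> m26
  m25 = 0 | 0 | (0 + b.0) :: =b=> m26
  m26 = 0 | 0 | 0 :: stopped
Reachable graph of Q (27 states):
  n0 = a.a.0 | d.d.0 | (d.0 + c.0 + a.b.0) :: =a=> n1, =a=> n2, =c=> n3, =d=> n3, =d=> n4
  n1 = a.0 | d.d.0 | (d.0 + c.0 + a.b.0) :: =a=> n5, =a=> n6, =c=> n7, =d=> n7, =d=> n8
  n2 = a.a.0 | d.d.0 | b.0 :: =a=> n6, =b=> n3, =d=> n9
  n3 = a.a.0 | d.d.0 | 0 :: =a=> n7, =d=> n10
  n4 = a.a.0 | d.0 | (d.0 + c.0 + a.b.0) :: =a=> n8, =a=> n9, =c=> n10, =d=> n10, =d=> n11
  n5 = 0 | d.d.0 | (d.0 + c.0 + a.b.0) :: =a=> n12, =c=> n13, =d=> n13, =d=> n14
  n6 = a.0 | d.d.0 | b.0 :: =a=> n12, =b=> n7, =d=> n15
  n7 = a.0 | d.d.0 | 0 :: =a=> n13, =d=> n16
  n8 = a.0 | d.0 | (d.0 + c.0 + a.b.0) :: =a=> n14, =a=> n15, =c=> n16, =d=> n16, =d=> n17
  n9 = a.a.0 | d.0 | b.0 :: =a=> n15, =b=> n10, =d=> n18
  n10 = a.a.0 | d.0 | 0 :: =a=> n16, =d=> n19
  n11 = a.a.0 | 0 | (d.0 + c.0 + a.b.0) :: =a=> n17, =a=> n18, =c=> n19, =d=> n19
  n12 = 0 | d.d.0 | b.0 :: =b=> n13, =d=> n20
  n13 = 0 | d.d.0 | 0 :: =d=> n21
  n14 = 0 | d.0 | (d.0 + c.0 + a.b.0) :: =a=> n20, =c=> n21, =d=> n21, =d=> n22
  n15 = a.0 | d.0 | b.0 :: =a=> n20, =b=> n16, =d=> n23
  n16 = a.0 | d.0 | 0 :: =a=> n21, =d=> n24
  n17 = a.0 | 0 | (d.0 + c.0 + a.b.0) :: =a=> n22, =a=> n23, =c=> n24, =d=> n24
  n18 = a.a.0 | 0 | b.0 :: =a=> n23, =b=> n19
  n19 = a.a.0 | 0 | 0 :: =a=> n24
  n20 = 0 | d.0 | b.0 :: =b=> n21, =d=> n25
  n21 = 0 | d.0 | 0 :: =d=> n26
  n22 = 0 | 0 | (d.0 + c.0 + a.b.0) :: =a=> n25, =c=> n26, =d=> n26
  n23 = a.0 | 0 | b.0 :: =a=> n25, =b=> n24
  n24 = a.0 | 0 | 0 :: =a=> n26
  n25 = 0 | 0 | b.0 :: =b=> n26
  n26 = 0 | 0 | 0 :: stopped
Partition-refinement fixed point:
  B0 = {m0, n0}
  B1 = {m3, n3}
  B2 = {m7, n7}
  B3 = {m16, n16}
  B4 = {m21, n21}
  B5 = {m26, n26}
  B6 = {m24, n24}
  B7 = {m13, n13}
  B8 = {m10, n10}
  B9 = {m19, n19}
  B10 = {m1, n1}
  B11 = {m8, n8}
  B12 = {m14, n14}
  B13 = {m20, n20}
  B14 = {m25, n25}
  B15 = {m22, n22}
  B16 = {m15, n15}
  B17 = {m23, n23}
  B18 = {m17, n17}
  B19 = {m6, n6}
  B20 = {m12, n12}
  B21 = {m5, n5}
  B22 = {m4, n4}
  B23 = {m11, n11}
  B24 = {m18, n18}
  B25 = {m9, n9}
  B26 = {m2, n2}
m0 ∈ B0, n0 ∈ B0 → same block
Bisimilar ⇒ trace-equivalent.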